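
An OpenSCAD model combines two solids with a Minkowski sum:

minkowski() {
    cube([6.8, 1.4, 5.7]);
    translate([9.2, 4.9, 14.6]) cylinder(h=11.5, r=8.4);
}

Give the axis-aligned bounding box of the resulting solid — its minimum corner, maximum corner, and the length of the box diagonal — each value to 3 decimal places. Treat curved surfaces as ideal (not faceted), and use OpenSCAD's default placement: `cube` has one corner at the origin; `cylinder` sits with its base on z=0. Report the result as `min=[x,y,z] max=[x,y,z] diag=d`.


A = translate([9.2, 4.9, 14.6]) cylinder(h=11.5, r=8.4) → bbox [0.8,-3.5,14.6] .. [17.6,13.3,26.1]
B = cube([6.8, 1.4, 5.7]) → bbox [0,0,0] .. [6.8,1.4,5.7]
lo = A.lo+B.lo = [0.8+0, -3.5+0, 14.6+0] = [0.800,-3.500,14.600]
hi = A.hi+B.hi = [17.6+6.8, 13.3+1.4, 26.1+5.7] = [24.400,14.700,31.800]
diag = √(23.6²+18.2²+17.2²) = √1184.04 = 34.410

min=[0.800,-3.500,14.600] max=[24.400,14.700,31.800] diag=34.410


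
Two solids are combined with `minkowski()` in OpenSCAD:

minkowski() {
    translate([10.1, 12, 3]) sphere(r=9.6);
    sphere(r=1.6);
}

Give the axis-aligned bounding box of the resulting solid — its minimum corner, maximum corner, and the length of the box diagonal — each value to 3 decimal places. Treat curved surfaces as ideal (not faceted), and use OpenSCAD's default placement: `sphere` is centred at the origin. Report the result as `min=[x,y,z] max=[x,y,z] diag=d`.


A = translate([10.1, 12, 3]) sphere(r=9.6) → bbox [0.5,2.4,-6.6] .. [19.7,21.6,12.6]
B = sphere(r=1.6) → bbox [-1.6,-1.6,-1.6] .. [1.6,1.6,1.6]
lo = A.lo+B.lo = [0.5-1.6, 2.4-1.6, -6.6-1.6] = [-1.100,0.800,-8.200]
hi = A.hi+B.hi = [19.7+1.6, 21.6+1.6, 12.6+1.6] = [21.300,23.200,14.200]
diag = √(22.4²+22.4²+22.4²) = √1505.28 = 38.798

min=[-1.100,0.800,-8.200] max=[21.300,23.200,14.200] diag=38.798


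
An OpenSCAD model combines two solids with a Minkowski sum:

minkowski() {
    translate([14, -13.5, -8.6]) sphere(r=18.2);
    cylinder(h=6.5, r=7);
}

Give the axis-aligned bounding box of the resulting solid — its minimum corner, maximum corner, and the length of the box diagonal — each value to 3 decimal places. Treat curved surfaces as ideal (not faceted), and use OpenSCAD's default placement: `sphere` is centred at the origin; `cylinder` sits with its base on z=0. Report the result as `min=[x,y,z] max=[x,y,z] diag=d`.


min=[-11.200,-38.700,-26.800] max=[39.200,11.700,16.100] diag=83.191

A = translate([14, -13.5, -8.6]) sphere(r=18.2) → bbox [-4.2,-31.7,-26.8] .. [32.2,4.7,9.6]
B = cylinder(h=6.5, r=7) → bbox [-7,-7,0] .. [7,7,6.5]
lo = A.lo+B.lo = [-4.2-7, -31.7-7, -26.8+0] = [-11.200,-38.700,-26.800]
hi = A.hi+B.hi = [32.2+7, 4.7+7, 9.6+6.5] = [39.200,11.700,16.100]
diag = √(50.4²+50.4²+42.9²) = √6920.73 = 83.191


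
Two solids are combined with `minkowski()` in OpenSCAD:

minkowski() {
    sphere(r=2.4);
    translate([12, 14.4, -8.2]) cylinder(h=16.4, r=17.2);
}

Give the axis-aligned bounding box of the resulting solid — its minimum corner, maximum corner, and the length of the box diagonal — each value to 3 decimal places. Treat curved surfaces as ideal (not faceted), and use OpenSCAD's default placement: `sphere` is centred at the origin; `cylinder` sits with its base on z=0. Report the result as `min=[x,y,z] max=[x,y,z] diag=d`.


A = translate([12, 14.4, -8.2]) cylinder(h=16.4, r=17.2) → bbox [-5.2,-2.8,-8.2] .. [29.2,31.6,8.2]
B = sphere(r=2.4) → bbox [-2.4,-2.4,-2.4] .. [2.4,2.4,2.4]
lo = A.lo+B.lo = [-5.2-2.4, -2.8-2.4, -8.2-2.4] = [-7.600,-5.200,-10.600]
hi = A.hi+B.hi = [29.2+2.4, 31.6+2.4, 8.2+2.4] = [31.600,34.000,10.600]
diag = √(39.2²+39.2²+21.2²) = √3522.72 = 59.353

min=[-7.600,-5.200,-10.600] max=[31.600,34.000,10.600] diag=59.353


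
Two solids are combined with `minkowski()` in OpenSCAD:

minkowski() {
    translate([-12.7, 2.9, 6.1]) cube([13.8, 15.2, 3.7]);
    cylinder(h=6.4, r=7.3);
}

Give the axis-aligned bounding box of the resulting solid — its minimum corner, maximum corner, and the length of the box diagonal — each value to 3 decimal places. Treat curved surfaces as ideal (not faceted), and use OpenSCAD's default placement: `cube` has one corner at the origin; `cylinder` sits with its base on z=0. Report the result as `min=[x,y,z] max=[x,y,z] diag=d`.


min=[-20.000,-4.400,6.100] max=[8.400,25.400,16.200] diag=42.386

A = translate([-12.7, 2.9, 6.1]) cube([13.8, 15.2, 3.7]) → bbox [-12.7,2.9,6.1] .. [1.1,18.1,9.8]
B = cylinder(h=6.4, r=7.3) → bbox [-7.3,-7.3,0] .. [7.3,7.3,6.4]
lo = A.lo+B.lo = [-12.7-7.3, 2.9-7.3, 6.1+0] = [-20.000,-4.400,6.100]
hi = A.hi+B.hi = [1.1+7.3, 18.1+7.3, 9.8+6.4] = [8.400,25.400,16.200]
diag = √(28.4²+29.8²+10.1²) = √1796.61 = 42.386


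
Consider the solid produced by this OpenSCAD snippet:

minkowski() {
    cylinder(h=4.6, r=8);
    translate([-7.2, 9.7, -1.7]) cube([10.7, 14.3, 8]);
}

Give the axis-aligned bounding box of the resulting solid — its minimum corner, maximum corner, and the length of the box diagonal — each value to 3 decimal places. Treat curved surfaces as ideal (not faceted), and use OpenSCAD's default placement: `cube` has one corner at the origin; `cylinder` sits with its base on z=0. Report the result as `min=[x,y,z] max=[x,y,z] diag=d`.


A = translate([-7.2, 9.7, -1.7]) cube([10.7, 14.3, 8]) → bbox [-7.2,9.7,-1.7] .. [3.5,24,6.3]
B = cylinder(h=4.6, r=8) → bbox [-8,-8,0] .. [8,8,4.6]
lo = A.lo+B.lo = [-7.2-8, 9.7-8, -1.7+0] = [-15.200,1.700,-1.700]
hi = A.hi+B.hi = [3.5+8, 24+8, 6.3+4.6] = [11.500,32.000,10.900]
diag = √(26.7²+30.3²+12.6²) = √1789.74 = 42.305

min=[-15.200,1.700,-1.700] max=[11.500,32.000,10.900] diag=42.305


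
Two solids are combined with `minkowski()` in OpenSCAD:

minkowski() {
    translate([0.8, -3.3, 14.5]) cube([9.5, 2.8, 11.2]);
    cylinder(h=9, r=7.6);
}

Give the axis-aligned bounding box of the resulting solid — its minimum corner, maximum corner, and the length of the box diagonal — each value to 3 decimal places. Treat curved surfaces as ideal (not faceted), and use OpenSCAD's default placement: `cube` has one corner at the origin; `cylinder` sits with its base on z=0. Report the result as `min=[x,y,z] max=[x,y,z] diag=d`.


A = translate([0.8, -3.3, 14.5]) cube([9.5, 2.8, 11.2]) → bbox [0.8,-3.3,14.5] .. [10.3,-0.5,25.7]
B = cylinder(h=9, r=7.6) → bbox [-7.6,-7.6,0] .. [7.6,7.6,9]
lo = A.lo+B.lo = [0.8-7.6, -3.3-7.6, 14.5+0] = [-6.800,-10.900,14.500]
hi = A.hi+B.hi = [10.3+7.6, -0.5+7.6, 25.7+9] = [17.900,7.100,34.700]
diag = √(24.7²+18²+20.2²) = √1342.13 = 36.635

min=[-6.800,-10.900,14.500] max=[17.900,7.100,34.700] diag=36.635


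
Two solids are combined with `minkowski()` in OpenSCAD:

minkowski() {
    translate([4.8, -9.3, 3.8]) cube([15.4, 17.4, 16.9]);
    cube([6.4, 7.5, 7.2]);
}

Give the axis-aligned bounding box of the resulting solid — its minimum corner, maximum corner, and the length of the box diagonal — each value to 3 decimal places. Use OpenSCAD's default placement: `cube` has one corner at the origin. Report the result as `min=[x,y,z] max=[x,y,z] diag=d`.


min=[4.800,-9.300,3.800] max=[26.600,15.600,27.900] diag=40.940

A = translate([4.8, -9.3, 3.8]) cube([15.4, 17.4, 16.9]) → bbox [4.8,-9.3,3.8] .. [20.2,8.1,20.7]
B = cube([6.4, 7.5, 7.2]) → bbox [0,0,0] .. [6.4,7.5,7.2]
lo = A.lo+B.lo = [4.8+0, -9.3+0, 3.8+0] = [4.800,-9.300,3.800]
hi = A.hi+B.hi = [20.2+6.4, 8.1+7.5, 20.7+7.2] = [26.600,15.600,27.900]
diag = √(21.8²+24.9²+24.1²) = √1676.06 = 40.940


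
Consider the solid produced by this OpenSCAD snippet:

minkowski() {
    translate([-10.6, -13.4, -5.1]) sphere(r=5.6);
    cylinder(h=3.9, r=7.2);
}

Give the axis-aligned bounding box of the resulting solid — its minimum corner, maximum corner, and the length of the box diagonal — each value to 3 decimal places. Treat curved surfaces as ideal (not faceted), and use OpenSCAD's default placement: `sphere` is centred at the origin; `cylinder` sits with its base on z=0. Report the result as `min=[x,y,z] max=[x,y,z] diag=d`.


A = translate([-10.6, -13.4, -5.1]) sphere(r=5.6) → bbox [-16.2,-19,-10.7] .. [-5,-7.8,0.5]
B = cylinder(h=3.9, r=7.2) → bbox [-7.2,-7.2,0] .. [7.2,7.2,3.9]
lo = A.lo+B.lo = [-16.2-7.2, -19-7.2, -10.7+0] = [-23.400,-26.200,-10.700]
hi = A.hi+B.hi = [-5+7.2, -7.8+7.2, 0.5+3.9] = [2.200,-0.600,4.400]
diag = √(25.6²+25.6²+15.1²) = √1538.73 = 39.227

min=[-23.400,-26.200,-10.700] max=[2.200,-0.600,4.400] diag=39.227


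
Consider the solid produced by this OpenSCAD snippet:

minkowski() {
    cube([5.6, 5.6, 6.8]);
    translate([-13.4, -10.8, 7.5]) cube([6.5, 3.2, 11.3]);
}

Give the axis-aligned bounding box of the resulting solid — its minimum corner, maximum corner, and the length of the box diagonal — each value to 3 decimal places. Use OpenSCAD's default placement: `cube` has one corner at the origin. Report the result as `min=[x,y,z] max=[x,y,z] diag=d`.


A = translate([-13.4, -10.8, 7.5]) cube([6.5, 3.2, 11.3]) → bbox [-13.4,-10.8,7.5] .. [-6.9,-7.6,18.8]
B = cube([5.6, 5.6, 6.8]) → bbox [0,0,0] .. [5.6,5.6,6.8]
lo = A.lo+B.lo = [-13.4+0, -10.8+0, 7.5+0] = [-13.400,-10.800,7.500]
hi = A.hi+B.hi = [-6.9+5.6, -7.6+5.6, 18.8+6.8] = [-1.300,-2.000,25.600]
diag = √(12.1²+8.8²+18.1²) = √551.46 = 23.483

min=[-13.400,-10.800,7.500] max=[-1.300,-2.000,25.600] diag=23.483


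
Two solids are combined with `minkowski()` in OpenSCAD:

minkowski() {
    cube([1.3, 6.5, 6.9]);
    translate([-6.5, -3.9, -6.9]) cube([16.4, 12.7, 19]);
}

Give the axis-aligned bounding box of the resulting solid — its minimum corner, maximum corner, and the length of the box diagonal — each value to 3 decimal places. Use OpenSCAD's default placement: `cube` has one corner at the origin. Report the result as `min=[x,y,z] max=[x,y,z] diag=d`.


min=[-6.500,-3.900,-6.900] max=[11.200,15.300,19.000] diag=36.780

A = translate([-6.5, -3.9, -6.9]) cube([16.4, 12.7, 19]) → bbox [-6.5,-3.9,-6.9] .. [9.9,8.8,12.1]
B = cube([1.3, 6.5, 6.9]) → bbox [0,0,0] .. [1.3,6.5,6.9]
lo = A.lo+B.lo = [-6.5+0, -3.9+0, -6.9+0] = [-6.500,-3.900,-6.900]
hi = A.hi+B.hi = [9.9+1.3, 8.8+6.5, 12.1+6.9] = [11.200,15.300,19.000]
diag = √(17.7²+19.2²+25.9²) = √1352.74 = 36.780


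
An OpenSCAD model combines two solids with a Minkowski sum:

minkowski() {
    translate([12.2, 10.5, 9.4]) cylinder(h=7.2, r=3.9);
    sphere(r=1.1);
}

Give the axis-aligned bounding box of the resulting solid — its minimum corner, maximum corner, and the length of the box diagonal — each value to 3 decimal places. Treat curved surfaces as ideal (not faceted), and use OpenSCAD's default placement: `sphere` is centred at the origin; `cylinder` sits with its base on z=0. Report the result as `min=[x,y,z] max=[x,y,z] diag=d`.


min=[7.200,5.500,8.300] max=[17.200,15.500,17.700] diag=16.981

A = translate([12.2, 10.5, 9.4]) cylinder(h=7.2, r=3.9) → bbox [8.3,6.6,9.4] .. [16.1,14.4,16.6]
B = sphere(r=1.1) → bbox [-1.1,-1.1,-1.1] .. [1.1,1.1,1.1]
lo = A.lo+B.lo = [8.3-1.1, 6.6-1.1, 9.4-1.1] = [7.200,5.500,8.300]
hi = A.hi+B.hi = [16.1+1.1, 14.4+1.1, 16.6+1.1] = [17.200,15.500,17.700]
diag = √(10²+10²+9.4²) = √288.36 = 16.981


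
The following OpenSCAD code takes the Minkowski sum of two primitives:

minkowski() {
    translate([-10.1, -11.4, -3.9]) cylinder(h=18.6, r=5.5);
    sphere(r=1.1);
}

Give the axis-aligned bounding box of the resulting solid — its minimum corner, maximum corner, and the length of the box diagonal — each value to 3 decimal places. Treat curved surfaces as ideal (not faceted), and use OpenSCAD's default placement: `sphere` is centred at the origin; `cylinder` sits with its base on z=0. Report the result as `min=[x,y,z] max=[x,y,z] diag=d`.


min=[-16.700,-18.000,-5.000] max=[-3.500,-4.800,15.800] diag=27.949

A = translate([-10.1, -11.4, -3.9]) cylinder(h=18.6, r=5.5) → bbox [-15.6,-16.9,-3.9] .. [-4.6,-5.9,14.7]
B = sphere(r=1.1) → bbox [-1.1,-1.1,-1.1] .. [1.1,1.1,1.1]
lo = A.lo+B.lo = [-15.6-1.1, -16.9-1.1, -3.9-1.1] = [-16.700,-18.000,-5.000]
hi = A.hi+B.hi = [-4.6+1.1, -5.9+1.1, 14.7+1.1] = [-3.500,-4.800,15.800]
diag = √(13.2²+13.2²+20.8²) = √781.12 = 27.949


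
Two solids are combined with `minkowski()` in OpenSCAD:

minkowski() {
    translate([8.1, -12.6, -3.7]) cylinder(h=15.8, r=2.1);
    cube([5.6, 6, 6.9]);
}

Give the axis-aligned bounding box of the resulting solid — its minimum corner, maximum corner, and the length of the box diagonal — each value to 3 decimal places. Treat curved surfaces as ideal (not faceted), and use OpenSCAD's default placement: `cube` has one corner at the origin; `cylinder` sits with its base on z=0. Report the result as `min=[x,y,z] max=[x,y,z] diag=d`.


min=[6.000,-14.700,-3.700] max=[15.800,-4.500,19.000] diag=26.746

A = translate([8.1, -12.6, -3.7]) cylinder(h=15.8, r=2.1) → bbox [6,-14.7,-3.7] .. [10.2,-10.5,12.1]
B = cube([5.6, 6, 6.9]) → bbox [0,0,0] .. [5.6,6,6.9]
lo = A.lo+B.lo = [6+0, -14.7+0, -3.7+0] = [6.000,-14.700,-3.700]
hi = A.hi+B.hi = [10.2+5.6, -10.5+6, 12.1+6.9] = [15.800,-4.500,19.000]
diag = √(9.8²+10.2²+22.7²) = √715.37 = 26.746


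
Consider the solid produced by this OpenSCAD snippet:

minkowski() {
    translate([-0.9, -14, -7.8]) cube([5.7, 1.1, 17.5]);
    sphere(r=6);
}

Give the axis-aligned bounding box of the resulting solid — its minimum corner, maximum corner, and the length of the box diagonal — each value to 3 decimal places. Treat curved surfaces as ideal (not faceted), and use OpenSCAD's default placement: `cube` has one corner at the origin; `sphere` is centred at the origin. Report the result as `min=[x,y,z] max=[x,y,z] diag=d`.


min=[-6.900,-20.000,-13.800] max=[10.800,-6.900,15.700] diag=36.812

A = translate([-0.9, -14, -7.8]) cube([5.7, 1.1, 17.5]) → bbox [-0.9,-14,-7.8] .. [4.8,-12.9,9.7]
B = sphere(r=6) → bbox [-6,-6,-6] .. [6,6,6]
lo = A.lo+B.lo = [-0.9-6, -14-6, -7.8-6] = [-6.900,-20.000,-13.800]
hi = A.hi+B.hi = [4.8+6, -12.9+6, 9.7+6] = [10.800,-6.900,15.700]
diag = √(17.7²+13.1²+29.5²) = √1355.15 = 36.812


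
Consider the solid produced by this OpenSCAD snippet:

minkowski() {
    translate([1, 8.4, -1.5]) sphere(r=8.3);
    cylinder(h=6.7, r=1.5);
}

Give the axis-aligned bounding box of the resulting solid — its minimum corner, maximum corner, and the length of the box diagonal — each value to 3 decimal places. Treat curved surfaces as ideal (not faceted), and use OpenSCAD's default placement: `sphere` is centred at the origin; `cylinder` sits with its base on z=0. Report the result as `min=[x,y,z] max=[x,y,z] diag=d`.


A = translate([1, 8.4, -1.5]) sphere(r=8.3) → bbox [-7.3,0.1,-9.8] .. [9.3,16.7,6.8]
B = cylinder(h=6.7, r=1.5) → bbox [-1.5,-1.5,0] .. [1.5,1.5,6.7]
lo = A.lo+B.lo = [-7.3-1.5, 0.1-1.5, -9.8+0] = [-8.800,-1.400,-9.800]
hi = A.hi+B.hi = [9.3+1.5, 16.7+1.5, 6.8+6.7] = [10.800,18.200,13.500]
diag = √(19.6²+19.6²+23.3²) = √1311.21 = 36.211

min=[-8.800,-1.400,-9.800] max=[10.800,18.200,13.500] diag=36.211


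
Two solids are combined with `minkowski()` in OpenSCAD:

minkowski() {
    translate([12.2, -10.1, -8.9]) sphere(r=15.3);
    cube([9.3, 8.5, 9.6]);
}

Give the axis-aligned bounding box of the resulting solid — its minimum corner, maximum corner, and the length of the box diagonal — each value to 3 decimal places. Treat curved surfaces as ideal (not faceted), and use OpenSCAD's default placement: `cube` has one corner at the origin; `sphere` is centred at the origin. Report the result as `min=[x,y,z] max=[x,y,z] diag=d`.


min=[-3.100,-25.400,-24.200] max=[36.800,13.700,16.000] diag=68.825

A = translate([12.2, -10.1, -8.9]) sphere(r=15.3) → bbox [-3.1,-25.4,-24.2] .. [27.5,5.2,6.4]
B = cube([9.3, 8.5, 9.6]) → bbox [0,0,0] .. [9.3,8.5,9.6]
lo = A.lo+B.lo = [-3.1+0, -25.4+0, -24.2+0] = [-3.100,-25.400,-24.200]
hi = A.hi+B.hi = [27.5+9.3, 5.2+8.5, 6.4+9.6] = [36.800,13.700,16.000]
diag = √(39.9²+39.1²+40.2²) = √4736.86 = 68.825


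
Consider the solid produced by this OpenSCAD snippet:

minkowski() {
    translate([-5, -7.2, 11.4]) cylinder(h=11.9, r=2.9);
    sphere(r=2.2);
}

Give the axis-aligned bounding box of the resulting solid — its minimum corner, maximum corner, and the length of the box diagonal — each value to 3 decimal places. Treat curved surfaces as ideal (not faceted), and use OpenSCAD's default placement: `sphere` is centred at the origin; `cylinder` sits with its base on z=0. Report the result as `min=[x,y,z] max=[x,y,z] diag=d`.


A = translate([-5, -7.2, 11.4]) cylinder(h=11.9, r=2.9) → bbox [-7.9,-10.1,11.4] .. [-2.1,-4.3,23.3]
B = sphere(r=2.2) → bbox [-2.2,-2.2,-2.2] .. [2.2,2.2,2.2]
lo = A.lo+B.lo = [-7.9-2.2, -10.1-2.2, 11.4-2.2] = [-10.100,-12.300,9.200]
hi = A.hi+B.hi = [-2.1+2.2, -4.3+2.2, 23.3+2.2] = [0.100,-2.100,25.500]
diag = √(10.2²+10.2²+16.3²) = √473.77 = 21.766

min=[-10.100,-12.300,9.200] max=[0.100,-2.100,25.500] diag=21.766


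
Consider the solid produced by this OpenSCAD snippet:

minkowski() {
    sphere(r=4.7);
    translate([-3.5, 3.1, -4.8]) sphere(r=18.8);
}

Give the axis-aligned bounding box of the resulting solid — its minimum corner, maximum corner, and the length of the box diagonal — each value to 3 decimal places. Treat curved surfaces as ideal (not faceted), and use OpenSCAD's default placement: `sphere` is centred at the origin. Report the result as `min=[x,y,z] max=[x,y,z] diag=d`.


min=[-27.000,-20.400,-28.300] max=[20.000,26.600,18.700] diag=81.406

A = translate([-3.5, 3.1, -4.8]) sphere(r=18.8) → bbox [-22.3,-15.7,-23.6] .. [15.3,21.9,14]
B = sphere(r=4.7) → bbox [-4.7,-4.7,-4.7] .. [4.7,4.7,4.7]
lo = A.lo+B.lo = [-22.3-4.7, -15.7-4.7, -23.6-4.7] = [-27.000,-20.400,-28.300]
hi = A.hi+B.hi = [15.3+4.7, 21.9+4.7, 14+4.7] = [20.000,26.600,18.700]
diag = √(47²+47²+47²) = √6627 = 81.406


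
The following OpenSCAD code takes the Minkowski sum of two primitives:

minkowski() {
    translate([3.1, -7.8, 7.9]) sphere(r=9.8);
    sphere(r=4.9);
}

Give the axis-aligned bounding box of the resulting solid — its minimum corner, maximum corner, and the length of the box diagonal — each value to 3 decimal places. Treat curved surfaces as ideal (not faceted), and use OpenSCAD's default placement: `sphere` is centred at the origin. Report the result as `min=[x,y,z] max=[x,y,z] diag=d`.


min=[-11.600,-22.500,-6.800] max=[17.800,6.900,22.600] diag=50.922

A = translate([3.1, -7.8, 7.9]) sphere(r=9.8) → bbox [-6.7,-17.6,-1.9] .. [12.9,2,17.7]
B = sphere(r=4.9) → bbox [-4.9,-4.9,-4.9] .. [4.9,4.9,4.9]
lo = A.lo+B.lo = [-6.7-4.9, -17.6-4.9, -1.9-4.9] = [-11.600,-22.500,-6.800]
hi = A.hi+B.hi = [12.9+4.9, 2+4.9, 17.7+4.9] = [17.800,6.900,22.600]
diag = √(29.4²+29.4²+29.4²) = √2593.08 = 50.922


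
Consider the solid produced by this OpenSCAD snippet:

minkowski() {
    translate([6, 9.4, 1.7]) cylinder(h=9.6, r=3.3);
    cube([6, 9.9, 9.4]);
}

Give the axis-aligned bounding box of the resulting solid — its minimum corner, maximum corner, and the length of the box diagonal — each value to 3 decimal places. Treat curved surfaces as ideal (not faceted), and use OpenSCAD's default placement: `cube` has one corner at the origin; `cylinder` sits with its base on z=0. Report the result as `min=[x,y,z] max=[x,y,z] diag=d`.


A = translate([6, 9.4, 1.7]) cylinder(h=9.6, r=3.3) → bbox [2.7,6.1,1.7] .. [9.3,12.7,11.3]
B = cube([6, 9.9, 9.4]) → bbox [0,0,0] .. [6,9.9,9.4]
lo = A.lo+B.lo = [2.7+0, 6.1+0, 1.7+0] = [2.700,6.100,1.700]
hi = A.hi+B.hi = [9.3+6, 12.7+9.9, 11.3+9.4] = [15.300,22.600,20.700]
diag = √(12.6²+16.5²+19²) = √792.01 = 28.143

min=[2.700,6.100,1.700] max=[15.300,22.600,20.700] diag=28.143


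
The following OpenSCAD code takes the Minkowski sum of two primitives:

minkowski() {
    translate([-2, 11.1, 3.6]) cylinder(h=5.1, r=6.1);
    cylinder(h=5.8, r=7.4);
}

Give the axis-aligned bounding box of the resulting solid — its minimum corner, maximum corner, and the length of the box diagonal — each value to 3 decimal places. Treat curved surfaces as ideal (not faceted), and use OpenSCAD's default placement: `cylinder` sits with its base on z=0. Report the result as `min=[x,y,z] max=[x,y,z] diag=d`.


min=[-15.500,-2.400,3.600] max=[11.500,24.600,14.500] diag=39.709

A = translate([-2, 11.1, 3.6]) cylinder(h=5.1, r=6.1) → bbox [-8.1,5,3.6] .. [4.1,17.2,8.7]
B = cylinder(h=5.8, r=7.4) → bbox [-7.4,-7.4,0] .. [7.4,7.4,5.8]
lo = A.lo+B.lo = [-8.1-7.4, 5-7.4, 3.6+0] = [-15.500,-2.400,3.600]
hi = A.hi+B.hi = [4.1+7.4, 17.2+7.4, 8.7+5.8] = [11.500,24.600,14.500]
diag = √(27²+27²+10.9²) = √1576.81 = 39.709


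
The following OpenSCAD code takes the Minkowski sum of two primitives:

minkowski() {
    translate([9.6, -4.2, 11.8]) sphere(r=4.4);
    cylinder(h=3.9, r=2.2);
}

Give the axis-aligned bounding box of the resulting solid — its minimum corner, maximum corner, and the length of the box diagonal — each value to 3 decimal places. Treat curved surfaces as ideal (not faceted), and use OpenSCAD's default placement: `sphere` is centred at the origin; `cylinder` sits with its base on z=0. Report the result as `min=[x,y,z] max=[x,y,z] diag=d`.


A = translate([9.6, -4.2, 11.8]) sphere(r=4.4) → bbox [5.2,-8.6,7.4] .. [14,0.2,16.2]
B = cylinder(h=3.9, r=2.2) → bbox [-2.2,-2.2,0] .. [2.2,2.2,3.9]
lo = A.lo+B.lo = [5.2-2.2, -8.6-2.2, 7.4+0] = [3.000,-10.800,7.400]
hi = A.hi+B.hi = [14+2.2, 0.2+2.2, 16.2+3.9] = [16.200,2.400,20.100]
diag = √(13.2²+13.2²+12.7²) = √509.77 = 22.578

min=[3.000,-10.800,7.400] max=[16.200,2.400,20.100] diag=22.578


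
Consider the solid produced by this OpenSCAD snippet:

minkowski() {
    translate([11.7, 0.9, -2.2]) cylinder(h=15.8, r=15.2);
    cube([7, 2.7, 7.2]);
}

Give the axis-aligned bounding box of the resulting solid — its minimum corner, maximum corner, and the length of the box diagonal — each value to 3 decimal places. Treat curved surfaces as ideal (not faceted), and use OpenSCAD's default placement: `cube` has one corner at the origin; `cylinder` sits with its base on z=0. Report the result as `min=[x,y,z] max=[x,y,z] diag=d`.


min=[-3.500,-14.300,-2.200] max=[33.900,18.800,20.800] diag=54.985

A = translate([11.7, 0.9, -2.2]) cylinder(h=15.8, r=15.2) → bbox [-3.5,-14.3,-2.2] .. [26.9,16.1,13.6]
B = cube([7, 2.7, 7.2]) → bbox [0,0,0] .. [7,2.7,7.2]
lo = A.lo+B.lo = [-3.5+0, -14.3+0, -2.2+0] = [-3.500,-14.300,-2.200]
hi = A.hi+B.hi = [26.9+7, 16.1+2.7, 13.6+7.2] = [33.900,18.800,20.800]
diag = √(37.4²+33.1²+23²) = √3023.37 = 54.985


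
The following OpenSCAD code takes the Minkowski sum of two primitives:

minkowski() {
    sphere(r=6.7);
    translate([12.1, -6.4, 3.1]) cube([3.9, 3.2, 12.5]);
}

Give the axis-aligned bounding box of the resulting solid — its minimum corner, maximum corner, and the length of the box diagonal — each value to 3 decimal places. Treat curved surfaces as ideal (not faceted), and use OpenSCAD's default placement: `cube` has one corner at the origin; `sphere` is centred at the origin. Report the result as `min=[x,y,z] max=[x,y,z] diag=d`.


min=[5.400,-13.100,-3.600] max=[22.700,3.500,22.300] diag=35.294

A = translate([12.1, -6.4, 3.1]) cube([3.9, 3.2, 12.5]) → bbox [12.1,-6.4,3.1] .. [16,-3.2,15.6]
B = sphere(r=6.7) → bbox [-6.7,-6.7,-6.7] .. [6.7,6.7,6.7]
lo = A.lo+B.lo = [12.1-6.7, -6.4-6.7, 3.1-6.7] = [5.400,-13.100,-3.600]
hi = A.hi+B.hi = [16+6.7, -3.2+6.7, 15.6+6.7] = [22.700,3.500,22.300]
diag = √(17.3²+16.6²+25.9²) = √1245.66 = 35.294


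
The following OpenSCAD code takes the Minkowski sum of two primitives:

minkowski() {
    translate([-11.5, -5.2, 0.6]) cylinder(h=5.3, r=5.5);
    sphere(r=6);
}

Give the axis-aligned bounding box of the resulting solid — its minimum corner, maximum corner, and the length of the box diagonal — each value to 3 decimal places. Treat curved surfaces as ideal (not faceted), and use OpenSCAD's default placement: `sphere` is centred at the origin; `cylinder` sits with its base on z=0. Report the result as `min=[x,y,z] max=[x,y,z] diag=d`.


min=[-23.000,-16.700,-5.400] max=[0.000,6.300,11.900] diag=36.841

A = translate([-11.5, -5.2, 0.6]) cylinder(h=5.3, r=5.5) → bbox [-17,-10.7,0.6] .. [-6,0.3,5.9]
B = sphere(r=6) → bbox [-6,-6,-6] .. [6,6,6]
lo = A.lo+B.lo = [-17-6, -10.7-6, 0.6-6] = [-23.000,-16.700,-5.400]
hi = A.hi+B.hi = [-6+6, 0.3+6, 5.9+6] = [0.000,6.300,11.900]
diag = √(23²+23²+17.3²) = √1357.29 = 36.841


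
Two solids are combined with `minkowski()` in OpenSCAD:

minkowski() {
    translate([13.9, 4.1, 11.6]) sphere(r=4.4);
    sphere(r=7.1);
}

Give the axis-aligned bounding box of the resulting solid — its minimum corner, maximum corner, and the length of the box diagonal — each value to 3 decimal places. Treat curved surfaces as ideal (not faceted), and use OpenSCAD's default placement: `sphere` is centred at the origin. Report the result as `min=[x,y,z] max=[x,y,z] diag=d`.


A = translate([13.9, 4.1, 11.6]) sphere(r=4.4) → bbox [9.5,-0.3,7.2] .. [18.3,8.5,16]
B = sphere(r=7.1) → bbox [-7.1,-7.1,-7.1] .. [7.1,7.1,7.1]
lo = A.lo+B.lo = [9.5-7.1, -0.3-7.1, 7.2-7.1] = [2.400,-7.400,0.100]
hi = A.hi+B.hi = [18.3+7.1, 8.5+7.1, 16+7.1] = [25.400,15.600,23.100]
diag = √(23²+23²+23²) = √1587 = 39.837

min=[2.400,-7.400,0.100] max=[25.400,15.600,23.100] diag=39.837


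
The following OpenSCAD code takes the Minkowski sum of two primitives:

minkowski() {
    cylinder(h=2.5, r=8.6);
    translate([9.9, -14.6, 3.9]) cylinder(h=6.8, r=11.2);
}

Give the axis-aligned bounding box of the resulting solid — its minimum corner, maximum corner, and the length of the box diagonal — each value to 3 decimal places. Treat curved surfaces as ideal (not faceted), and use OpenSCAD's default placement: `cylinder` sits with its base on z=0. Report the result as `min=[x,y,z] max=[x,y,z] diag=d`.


A = translate([9.9, -14.6, 3.9]) cylinder(h=6.8, r=11.2) → bbox [-1.3,-25.8,3.9] .. [21.1,-3.4,10.7]
B = cylinder(h=2.5, r=8.6) → bbox [-8.6,-8.6,0] .. [8.6,8.6,2.5]
lo = A.lo+B.lo = [-1.3-8.6, -25.8-8.6, 3.9+0] = [-9.900,-34.400,3.900]
hi = A.hi+B.hi = [21.1+8.6, -3.4+8.6, 10.7+2.5] = [29.700,5.200,13.200]
diag = √(39.6²+39.6²+9.3²) = √3222.81 = 56.770

min=[-9.900,-34.400,3.900] max=[29.700,5.200,13.200] diag=56.770


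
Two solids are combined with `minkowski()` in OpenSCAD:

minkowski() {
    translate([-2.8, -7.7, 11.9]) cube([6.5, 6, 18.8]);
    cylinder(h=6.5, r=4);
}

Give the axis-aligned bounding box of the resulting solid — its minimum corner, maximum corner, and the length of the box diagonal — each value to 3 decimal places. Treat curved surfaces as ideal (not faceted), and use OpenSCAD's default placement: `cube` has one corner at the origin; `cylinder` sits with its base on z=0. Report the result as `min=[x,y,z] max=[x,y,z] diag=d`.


min=[-6.800,-11.700,11.900] max=[7.700,2.300,37.200] diag=32.347

A = translate([-2.8, -7.7, 11.9]) cube([6.5, 6, 18.8]) → bbox [-2.8,-7.7,11.9] .. [3.7,-1.7,30.7]
B = cylinder(h=6.5, r=4) → bbox [-4,-4,0] .. [4,4,6.5]
lo = A.lo+B.lo = [-2.8-4, -7.7-4, 11.9+0] = [-6.800,-11.700,11.900]
hi = A.hi+B.hi = [3.7+4, -1.7+4, 30.7+6.5] = [7.700,2.300,37.200]
diag = √(14.5²+14²+25.3²) = √1046.34 = 32.347


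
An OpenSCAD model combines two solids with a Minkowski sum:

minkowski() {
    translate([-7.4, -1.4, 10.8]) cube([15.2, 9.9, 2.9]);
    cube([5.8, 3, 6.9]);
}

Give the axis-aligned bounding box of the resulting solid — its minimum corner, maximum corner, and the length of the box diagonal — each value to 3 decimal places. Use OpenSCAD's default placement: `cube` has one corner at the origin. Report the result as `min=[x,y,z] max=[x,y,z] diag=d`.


min=[-7.400,-1.400,10.800] max=[13.600,11.500,20.600] diag=26.523

A = translate([-7.4, -1.4, 10.8]) cube([15.2, 9.9, 2.9]) → bbox [-7.4,-1.4,10.8] .. [7.8,8.5,13.7]
B = cube([5.8, 3, 6.9]) → bbox [0,0,0] .. [5.8,3,6.9]
lo = A.lo+B.lo = [-7.4+0, -1.4+0, 10.8+0] = [-7.400,-1.400,10.800]
hi = A.hi+B.hi = [7.8+5.8, 8.5+3, 13.7+6.9] = [13.600,11.500,20.600]
diag = √(21²+12.9²+9.8²) = √703.45 = 26.523


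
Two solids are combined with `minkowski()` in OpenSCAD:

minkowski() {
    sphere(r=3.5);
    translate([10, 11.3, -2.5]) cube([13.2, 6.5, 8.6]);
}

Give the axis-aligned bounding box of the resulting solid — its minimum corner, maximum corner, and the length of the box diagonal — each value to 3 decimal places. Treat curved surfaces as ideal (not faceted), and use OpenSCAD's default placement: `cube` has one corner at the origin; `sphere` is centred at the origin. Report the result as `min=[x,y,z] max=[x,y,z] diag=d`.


min=[6.500,7.800,-6.000] max=[26.700,21.300,9.600] diag=28.873

A = translate([10, 11.3, -2.5]) cube([13.2, 6.5, 8.6]) → bbox [10,11.3,-2.5] .. [23.2,17.8,6.1]
B = sphere(r=3.5) → bbox [-3.5,-3.5,-3.5] .. [3.5,3.5,3.5]
lo = A.lo+B.lo = [10-3.5, 11.3-3.5, -2.5-3.5] = [6.500,7.800,-6.000]
hi = A.hi+B.hi = [23.2+3.5, 17.8+3.5, 6.1+3.5] = [26.700,21.300,9.600]
diag = √(20.2²+13.5²+15.6²) = √833.65 = 28.873


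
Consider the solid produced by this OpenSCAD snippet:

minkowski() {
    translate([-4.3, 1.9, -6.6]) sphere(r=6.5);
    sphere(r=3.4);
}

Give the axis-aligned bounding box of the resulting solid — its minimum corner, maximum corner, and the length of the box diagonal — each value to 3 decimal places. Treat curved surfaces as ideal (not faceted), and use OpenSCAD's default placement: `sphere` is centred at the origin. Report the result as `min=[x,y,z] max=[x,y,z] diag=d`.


A = translate([-4.3, 1.9, -6.6]) sphere(r=6.5) → bbox [-10.8,-4.6,-13.1] .. [2.2,8.4,-0.1]
B = sphere(r=3.4) → bbox [-3.4,-3.4,-3.4] .. [3.4,3.4,3.4]
lo = A.lo+B.lo = [-10.8-3.4, -4.6-3.4, -13.1-3.4] = [-14.200,-8.000,-16.500]
hi = A.hi+B.hi = [2.2+3.4, 8.4+3.4, -0.1+3.4] = [5.600,11.800,3.300]
diag = √(19.8²+19.8²+19.8²) = √1176.12 = 34.295

min=[-14.200,-8.000,-16.500] max=[5.600,11.800,3.300] diag=34.295


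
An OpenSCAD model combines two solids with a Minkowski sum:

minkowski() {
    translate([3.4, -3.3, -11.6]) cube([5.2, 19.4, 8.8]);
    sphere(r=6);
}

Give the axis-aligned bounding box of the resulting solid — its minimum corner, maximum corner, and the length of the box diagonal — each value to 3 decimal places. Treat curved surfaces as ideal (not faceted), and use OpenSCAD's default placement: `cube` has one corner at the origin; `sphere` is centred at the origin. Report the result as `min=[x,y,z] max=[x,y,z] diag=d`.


A = translate([3.4, -3.3, -11.6]) cube([5.2, 19.4, 8.8]) → bbox [3.4,-3.3,-11.6] .. [8.6,16.1,-2.8]
B = sphere(r=6) → bbox [-6,-6,-6] .. [6,6,6]
lo = A.lo+B.lo = [3.4-6, -3.3-6, -11.6-6] = [-2.600,-9.300,-17.600]
hi = A.hi+B.hi = [8.6+6, 16.1+6, -2.8+6] = [14.600,22.100,3.200]
diag = √(17.2²+31.4²+20.8²) = √1714.44 = 41.406

min=[-2.600,-9.300,-17.600] max=[14.600,22.100,3.200] diag=41.406


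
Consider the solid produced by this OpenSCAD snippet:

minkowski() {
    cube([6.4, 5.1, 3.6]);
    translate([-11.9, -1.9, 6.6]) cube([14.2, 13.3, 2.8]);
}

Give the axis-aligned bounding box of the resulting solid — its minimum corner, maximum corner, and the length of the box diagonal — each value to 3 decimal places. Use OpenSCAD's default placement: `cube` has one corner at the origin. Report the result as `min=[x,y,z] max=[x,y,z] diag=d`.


A = translate([-11.9, -1.9, 6.6]) cube([14.2, 13.3, 2.8]) → bbox [-11.9,-1.9,6.6] .. [2.3,11.4,9.4]
B = cube([6.4, 5.1, 3.6]) → bbox [0,0,0] .. [6.4,5.1,3.6]
lo = A.lo+B.lo = [-11.9+0, -1.9+0, 6.6+0] = [-11.900,-1.900,6.600]
hi = A.hi+B.hi = [2.3+6.4, 11.4+5.1, 9.4+3.6] = [8.700,16.500,13.000]
diag = √(20.6²+18.4²+6.4²) = √803.88 = 28.353

min=[-11.900,-1.900,6.600] max=[8.700,16.500,13.000] diag=28.353


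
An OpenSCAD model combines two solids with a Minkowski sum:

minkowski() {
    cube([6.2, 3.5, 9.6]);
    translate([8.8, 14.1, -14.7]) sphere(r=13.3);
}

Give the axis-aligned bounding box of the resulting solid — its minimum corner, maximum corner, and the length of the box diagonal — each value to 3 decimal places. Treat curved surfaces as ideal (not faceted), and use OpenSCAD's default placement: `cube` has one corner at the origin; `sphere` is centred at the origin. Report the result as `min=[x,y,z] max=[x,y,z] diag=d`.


min=[-4.500,0.800,-28.000] max=[28.300,30.900,8.200] diag=57.378

A = translate([8.8, 14.1, -14.7]) sphere(r=13.3) → bbox [-4.5,0.8,-28] .. [22.1,27.4,-1.4]
B = cube([6.2, 3.5, 9.6]) → bbox [0,0,0] .. [6.2,3.5,9.6]
lo = A.lo+B.lo = [-4.5+0, 0.8+0, -28+0] = [-4.500,0.800,-28.000]
hi = A.hi+B.hi = [22.1+6.2, 27.4+3.5, -1.4+9.6] = [28.300,30.900,8.200]
diag = √(32.8²+30.1²+36.2²) = √3292.29 = 57.378


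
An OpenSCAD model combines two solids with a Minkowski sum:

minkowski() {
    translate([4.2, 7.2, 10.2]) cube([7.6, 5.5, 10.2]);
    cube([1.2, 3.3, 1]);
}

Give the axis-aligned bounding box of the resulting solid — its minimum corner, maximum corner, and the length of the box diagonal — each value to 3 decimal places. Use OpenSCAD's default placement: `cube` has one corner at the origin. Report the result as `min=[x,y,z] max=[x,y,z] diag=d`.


A = translate([4.2, 7.2, 10.2]) cube([7.6, 5.5, 10.2]) → bbox [4.2,7.2,10.2] .. [11.8,12.7,20.4]
B = cube([1.2, 3.3, 1]) → bbox [0,0,0] .. [1.2,3.3,1]
lo = A.lo+B.lo = [4.2+0, 7.2+0, 10.2+0] = [4.200,7.200,10.200]
hi = A.hi+B.hi = [11.8+1.2, 12.7+3.3, 20.4+1] = [13.000,16.000,21.400]
diag = √(8.8²+8.8²+11.2²) = √280.32 = 16.743

min=[4.200,7.200,10.200] max=[13.000,16.000,21.400] diag=16.743


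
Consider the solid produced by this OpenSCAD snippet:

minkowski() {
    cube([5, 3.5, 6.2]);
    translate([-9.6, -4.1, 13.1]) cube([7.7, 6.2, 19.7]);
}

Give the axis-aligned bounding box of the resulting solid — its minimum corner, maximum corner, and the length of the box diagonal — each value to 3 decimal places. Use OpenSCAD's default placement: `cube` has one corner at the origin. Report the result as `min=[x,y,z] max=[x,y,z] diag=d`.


A = translate([-9.6, -4.1, 13.1]) cube([7.7, 6.2, 19.7]) → bbox [-9.6,-4.1,13.1] .. [-1.9,2.1,32.8]
B = cube([5, 3.5, 6.2]) → bbox [0,0,0] .. [5,3.5,6.2]
lo = A.lo+B.lo = [-9.6+0, -4.1+0, 13.1+0] = [-9.600,-4.100,13.100]
hi = A.hi+B.hi = [-1.9+5, 2.1+3.5, 32.8+6.2] = [3.100,5.600,39.000]
diag = √(12.7²+9.7²+25.9²) = √926.19 = 30.433

min=[-9.600,-4.100,13.100] max=[3.100,5.600,39.000] diag=30.433


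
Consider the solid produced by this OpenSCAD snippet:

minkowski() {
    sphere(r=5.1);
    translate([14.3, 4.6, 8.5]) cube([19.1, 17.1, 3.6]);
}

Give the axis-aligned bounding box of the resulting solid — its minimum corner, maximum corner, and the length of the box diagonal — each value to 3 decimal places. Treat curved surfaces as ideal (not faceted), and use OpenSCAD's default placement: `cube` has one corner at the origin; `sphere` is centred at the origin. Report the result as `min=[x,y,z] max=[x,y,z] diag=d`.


A = translate([14.3, 4.6, 8.5]) cube([19.1, 17.1, 3.6]) → bbox [14.3,4.6,8.5] .. [33.4,21.7,12.1]
B = sphere(r=5.1) → bbox [-5.1,-5.1,-5.1] .. [5.1,5.1,5.1]
lo = A.lo+B.lo = [14.3-5.1, 4.6-5.1, 8.5-5.1] = [9.200,-0.500,3.400]
hi = A.hi+B.hi = [33.4+5.1, 21.7+5.1, 12.1+5.1] = [38.500,26.800,17.200]
diag = √(29.3²+27.3²+13.8²) = √1794.22 = 42.358

min=[9.200,-0.500,3.400] max=[38.500,26.800,17.200] diag=42.358


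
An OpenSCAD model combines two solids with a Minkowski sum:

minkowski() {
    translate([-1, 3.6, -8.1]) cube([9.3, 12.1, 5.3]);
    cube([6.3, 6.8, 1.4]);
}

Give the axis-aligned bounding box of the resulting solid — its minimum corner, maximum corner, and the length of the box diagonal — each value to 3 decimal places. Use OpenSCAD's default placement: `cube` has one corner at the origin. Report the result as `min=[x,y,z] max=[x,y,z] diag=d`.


A = translate([-1, 3.6, -8.1]) cube([9.3, 12.1, 5.3]) → bbox [-1,3.6,-8.1] .. [8.3,15.7,-2.8]
B = cube([6.3, 6.8, 1.4]) → bbox [0,0,0] .. [6.3,6.8,1.4]
lo = A.lo+B.lo = [-1+0, 3.6+0, -8.1+0] = [-1.000,3.600,-8.100]
hi = A.hi+B.hi = [8.3+6.3, 15.7+6.8, -2.8+1.4] = [14.600,22.500,-1.400]
diag = √(15.6²+18.9²+6.7²) = √645.46 = 25.406

min=[-1.000,3.600,-8.100] max=[14.600,22.500,-1.400] diag=25.406


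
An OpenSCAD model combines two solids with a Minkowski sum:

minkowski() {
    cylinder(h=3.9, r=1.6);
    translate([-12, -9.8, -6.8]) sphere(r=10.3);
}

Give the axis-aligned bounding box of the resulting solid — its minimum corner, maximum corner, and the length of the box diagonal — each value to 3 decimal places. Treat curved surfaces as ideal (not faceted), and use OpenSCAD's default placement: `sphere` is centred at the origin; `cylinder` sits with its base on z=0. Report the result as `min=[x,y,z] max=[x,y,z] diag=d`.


min=[-23.900,-21.700,-17.100] max=[-0.100,2.100,7.400] diag=41.631

A = translate([-12, -9.8, -6.8]) sphere(r=10.3) → bbox [-22.3,-20.1,-17.1] .. [-1.7,0.5,3.5]
B = cylinder(h=3.9, r=1.6) → bbox [-1.6,-1.6,0] .. [1.6,1.6,3.9]
lo = A.lo+B.lo = [-22.3-1.6, -20.1-1.6, -17.1+0] = [-23.900,-21.700,-17.100]
hi = A.hi+B.hi = [-1.7+1.6, 0.5+1.6, 3.5+3.9] = [-0.100,2.100,7.400]
diag = √(23.8²+23.8²+24.5²) = √1733.13 = 41.631


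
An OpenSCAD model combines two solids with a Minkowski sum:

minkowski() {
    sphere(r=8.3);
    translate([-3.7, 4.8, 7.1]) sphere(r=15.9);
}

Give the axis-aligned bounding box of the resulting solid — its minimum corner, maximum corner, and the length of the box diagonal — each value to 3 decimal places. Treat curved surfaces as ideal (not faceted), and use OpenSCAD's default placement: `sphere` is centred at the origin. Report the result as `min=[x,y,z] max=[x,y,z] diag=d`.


A = translate([-3.7, 4.8, 7.1]) sphere(r=15.9) → bbox [-19.6,-11.1,-8.8] .. [12.2,20.7,23]
B = sphere(r=8.3) → bbox [-8.3,-8.3,-8.3] .. [8.3,8.3,8.3]
lo = A.lo+B.lo = [-19.6-8.3, -11.1-8.3, -8.8-8.3] = [-27.900,-19.400,-17.100]
hi = A.hi+B.hi = [12.2+8.3, 20.7+8.3, 23+8.3] = [20.500,29.000,31.300]
diag = √(48.4²+48.4²+48.4²) = √7027.68 = 83.831

min=[-27.900,-19.400,-17.100] max=[20.500,29.000,31.300] diag=83.831


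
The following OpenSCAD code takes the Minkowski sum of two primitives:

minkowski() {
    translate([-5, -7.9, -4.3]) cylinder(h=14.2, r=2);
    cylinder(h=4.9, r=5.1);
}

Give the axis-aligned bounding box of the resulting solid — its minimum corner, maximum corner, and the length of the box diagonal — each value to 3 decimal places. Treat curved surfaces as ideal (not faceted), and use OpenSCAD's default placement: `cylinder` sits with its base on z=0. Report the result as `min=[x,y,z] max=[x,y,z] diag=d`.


min=[-12.100,-15.000,-4.300] max=[2.100,-0.800,14.800] diag=27.714

A = translate([-5, -7.9, -4.3]) cylinder(h=14.2, r=2) → bbox [-7,-9.9,-4.3] .. [-3,-5.9,9.9]
B = cylinder(h=4.9, r=5.1) → bbox [-5.1,-5.1,0] .. [5.1,5.1,4.9]
lo = A.lo+B.lo = [-7-5.1, -9.9-5.1, -4.3+0] = [-12.100,-15.000,-4.300]
hi = A.hi+B.hi = [-3+5.1, -5.9+5.1, 9.9+4.9] = [2.100,-0.800,14.800]
diag = √(14.2²+14.2²+19.1²) = √768.09 = 27.714


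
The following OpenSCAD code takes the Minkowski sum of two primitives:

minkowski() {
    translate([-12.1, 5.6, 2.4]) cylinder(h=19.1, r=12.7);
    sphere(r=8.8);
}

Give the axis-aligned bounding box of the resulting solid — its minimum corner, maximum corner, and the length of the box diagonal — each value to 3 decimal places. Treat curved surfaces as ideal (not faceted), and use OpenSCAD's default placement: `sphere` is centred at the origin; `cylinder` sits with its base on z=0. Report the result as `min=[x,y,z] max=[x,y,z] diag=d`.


A = translate([-12.1, 5.6, 2.4]) cylinder(h=19.1, r=12.7) → bbox [-24.8,-7.1,2.4] .. [0.6,18.3,21.5]
B = sphere(r=8.8) → bbox [-8.8,-8.8,-8.8] .. [8.8,8.8,8.8]
lo = A.lo+B.lo = [-24.8-8.8, -7.1-8.8, 2.4-8.8] = [-33.600,-15.900,-6.400]
hi = A.hi+B.hi = [0.6+8.8, 18.3+8.8, 21.5+8.8] = [9.400,27.100,30.300]
diag = √(43²+43²+36.7²) = √5044.89 = 71.027

min=[-33.600,-15.900,-6.400] max=[9.400,27.100,30.300] diag=71.027


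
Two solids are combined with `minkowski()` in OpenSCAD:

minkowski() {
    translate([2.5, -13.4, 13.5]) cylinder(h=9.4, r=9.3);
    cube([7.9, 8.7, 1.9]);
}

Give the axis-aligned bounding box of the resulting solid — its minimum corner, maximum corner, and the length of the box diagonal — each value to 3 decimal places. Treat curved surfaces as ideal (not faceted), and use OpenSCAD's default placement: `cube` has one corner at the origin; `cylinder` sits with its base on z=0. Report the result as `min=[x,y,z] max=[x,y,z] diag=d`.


min=[-6.800,-22.700,13.500] max=[19.700,4.600,24.800] diag=39.689

A = translate([2.5, -13.4, 13.5]) cylinder(h=9.4, r=9.3) → bbox [-6.8,-22.7,13.5] .. [11.8,-4.1,22.9]
B = cube([7.9, 8.7, 1.9]) → bbox [0,0,0] .. [7.9,8.7,1.9]
lo = A.lo+B.lo = [-6.8+0, -22.7+0, 13.5+0] = [-6.800,-22.700,13.500]
hi = A.hi+B.hi = [11.8+7.9, -4.1+8.7, 22.9+1.9] = [19.700,4.600,24.800]
diag = √(26.5²+27.3²+11.3²) = √1575.23 = 39.689
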